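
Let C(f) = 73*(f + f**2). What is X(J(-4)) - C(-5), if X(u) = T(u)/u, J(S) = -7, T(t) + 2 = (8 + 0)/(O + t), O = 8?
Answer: -10226/7 ≈ -1460.9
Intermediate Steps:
T(t) = -2 + 8/(8 + t) (T(t) = -2 + (8 + 0)/(8 + t) = -2 + 8/(8 + t))
C(f) = 73*f + 73*f**2
X(u) = 2*(-4 - u)/(u*(8 + u)) (X(u) = (2*(-4 - u)/(8 + u))/u = 2*(-4 - u)/(u*(8 + u)))
X(J(-4)) - C(-5) = 2*(-4 - 1*(-7))/(-7*(8 - 7)) - 73*(-5)*(1 - 5) = 2*(-1/7)*(-4 + 7)/1 - 73*(-5)*(-4) = 2*(-1/7)*1*3 - 1*1460 = -6/7 - 1460 = -10226/7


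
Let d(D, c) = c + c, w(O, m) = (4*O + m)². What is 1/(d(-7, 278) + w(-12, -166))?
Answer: 1/46352 ≈ 2.1574e-5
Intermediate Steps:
w(O, m) = (m + 4*O)²
d(D, c) = 2*c
1/(d(-7, 278) + w(-12, -166)) = 1/(2*278 + (-166 + 4*(-12))²) = 1/(556 + (-166 - 48)²) = 1/(556 + (-214)²) = 1/(556 + 45796) = 1/46352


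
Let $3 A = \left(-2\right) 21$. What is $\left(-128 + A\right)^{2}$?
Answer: $20164$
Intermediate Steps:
$A = -14$ ($A = \frac{\left(-2\right) 21}{3} = \frac{1}{3} \left(-42\right) = -14$)
$\left(-128 + A\right)^{2} = \left(-128 - 14\right)^{2} = \left(-142\right)^{2} = 20164$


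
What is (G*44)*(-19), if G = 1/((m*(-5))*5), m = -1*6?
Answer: -418/75 ≈ -5.5733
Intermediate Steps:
m = -6
G = 1/150 (G = 1/(-6*(-5)*5) = 1/(30*5) = 1/150 ≈ 0.0066667)
(G*44)*(-19) = ((1/150)*44)*(-19) = (22/75)*(-19) = -418/75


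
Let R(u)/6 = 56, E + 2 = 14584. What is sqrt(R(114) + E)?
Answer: sqrt(14918) ≈ 122.14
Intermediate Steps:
E = 14582 (E = -2 + 14584 = 14582)
R(u) = 336 (R(u) = 6*56 = 336)
sqrt(R(114) + E) = sqrt(336 + 14582) = sqrt(14918)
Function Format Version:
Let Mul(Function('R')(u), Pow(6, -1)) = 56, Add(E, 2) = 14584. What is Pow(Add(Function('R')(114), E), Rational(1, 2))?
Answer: Pow(14918, Rational(1, 2)) ≈ 122.14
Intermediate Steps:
E = 14582 (E = Add(-2, 14584) = 14582)
Function('R')(u) = 336 (Function('R')(u) = Mul(6, 56) = 336)
Pow(Add(Function('R')(114), E), Rational(1, 2)) = Pow(Add(336, 14582), Rational(1, 2)) = Pow(14918, Rational(1, 2))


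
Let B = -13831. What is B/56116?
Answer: -13831/56116 ≈ -0.24647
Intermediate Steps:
B/56116 = -13831/56116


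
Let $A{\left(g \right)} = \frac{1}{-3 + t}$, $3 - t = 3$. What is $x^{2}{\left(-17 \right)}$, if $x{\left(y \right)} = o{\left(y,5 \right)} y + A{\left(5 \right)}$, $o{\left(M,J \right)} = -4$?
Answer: $\frac{41209}{9} \approx 4578.8$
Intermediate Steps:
$t = 0$ ($t = 3 - 3 = 0$)
$A{\left(g \right)} = - \frac{1}{3}$ ($A{\left(g \right)} = \frac{1}{-3 + 0} = \frac{1}{-3} = - \frac{1}{3}$)
$x{\left(y \right)} = - \frac{1}{3} - 4 y$ ($x{\left(y \right)} = - 4 y - \frac{1}{3} = - \frac{1}{3} - 4 y$)
$x^{2}{\left(-17 \right)} = \left(- \frac{1}{3} - -68\right)^{2} = \left(- \frac{1}{3} + 68\right)^{2} = \left(\frac{203}{3}\right)^{2} = \frac{41209}{9}$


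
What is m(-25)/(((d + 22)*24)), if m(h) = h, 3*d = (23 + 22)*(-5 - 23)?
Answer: 25/9552 ≈ 0.0026173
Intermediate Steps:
d = -420 (d = ((23 + 22)*(-5 - 23))/3 = (45*(-28))/3 = (⅓)*(-1260) = -420)
m(-25)/(((d + 22)*24)) = -25*1/(24*(-420 + 22)) = -25/((-398*24)) = -25/(-9552) = -25*(-1/9552) = 25/9552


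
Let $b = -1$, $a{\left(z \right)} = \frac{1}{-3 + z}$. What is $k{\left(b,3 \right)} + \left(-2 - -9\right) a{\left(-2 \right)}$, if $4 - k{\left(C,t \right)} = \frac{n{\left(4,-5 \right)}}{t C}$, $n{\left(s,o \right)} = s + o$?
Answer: $\frac{34}{15} \approx 2.2667$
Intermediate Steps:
$n{\left(s,o \right)} = o + s$
$k{\left(C,t \right)} = 4 + \frac{1}{C t}$ ($k{\left(C,t \right)} = 4 - \frac{-5 + 4}{t C} = 4 - - \frac{1}{C t} = 4 + \frac{1}{C t}$)
$k{\left(b,3 \right)} + \left(-2 - -9\right) a{\left(-2 \right)} = \left(4 + \frac{1}{\left(-1\right) 3}\right) + \frac{-2 - -9}{-3 - 2} = \left(4 - \frac{1}{3}\right) + \frac{-2 + 9}{-5} = \left(4 - \frac{1}{3}\right) + 7 \left(- \frac{1}{5}\right) = \frac{11}{3} - \frac{7}{5} = \frac{34}{15}$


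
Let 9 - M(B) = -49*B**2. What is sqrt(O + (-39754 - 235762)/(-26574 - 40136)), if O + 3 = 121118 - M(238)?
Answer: 2*I*sqrt(738304936410790)/33355 ≈ 1629.2*I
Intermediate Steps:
M(B) = 9 + 49*B**2 (M(B) = 9 - (-49)*B**2 = 9 + 49*B**2)
O = -2654450 (O = -3 + (121118 - (9 + 49*238**2)) = -3 + (121118 - (9 + 49*56644)) = -3 + (121118 - (9 + 2775556)) = -3 + (121118 - 1*2775565) = -3 + (121118 - 2775565) = -3 - 2654447 = -2654450)
sqrt(O + (-39754 - 235762)/(-26574 - 40136)) = sqrt(-2654450 + (-39754 - 235762)/(-26574 - 40136)) = sqrt(-2654450 - 275516/(-66710)) = sqrt(-2654450 - 275516*(-1/66710)) = sqrt(-2654450 + 137758/33355) = sqrt(-88539041992/33355) = 2*I*sqrt(738304936410790)/33355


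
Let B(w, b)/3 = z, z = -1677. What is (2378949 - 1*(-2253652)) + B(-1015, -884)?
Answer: 4627570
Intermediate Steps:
B(w, b) = -5031 (B(w, b) = 3*(-1677) = -5031)
(2378949 - 1*(-2253652)) + B(-1015, -884) = (2378949 - 1*(-2253652)) - 5031 = (2378949 + 2253652) - 5031 = 4632601 - 5031 = 4627570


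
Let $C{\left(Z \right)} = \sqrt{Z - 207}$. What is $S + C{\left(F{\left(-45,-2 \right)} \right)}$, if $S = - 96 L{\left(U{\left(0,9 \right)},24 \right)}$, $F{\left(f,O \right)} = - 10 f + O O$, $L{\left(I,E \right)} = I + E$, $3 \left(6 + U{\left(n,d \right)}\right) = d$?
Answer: $-2016 + \sqrt{247} \approx -2000.3$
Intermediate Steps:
$U{\left(n,d \right)} = -6 + \frac{d}{3}$
$L{\left(I,E \right)} = E + I$
$F{\left(f,O \right)} = O^{2} - 10 f$ ($F{\left(f,O \right)} = - 10 f + O^{2} = O^{2} - 10 f$)
$C{\left(Z \right)} = \sqrt{-207 + Z}$
$S = -2016$ ($S = - 96 \left(24 + \left(-6 + \frac{1}{3} \cdot 9\right)\right) = - 96 \left(24 + \left(-6 + 3\right)\right) = - 96 \left(24 - 3\right) = \left(-96\right) 21 = -2016$)
$S + C{\left(F{\left(-45,-2 \right)} \right)} = -2016 + \sqrt{-207 + \left(\left(-2\right)^{2} - -450\right)} = -2016 + \sqrt{-207 + \left(4 + 450\right)} = -2016 + \sqrt{-207 + 454} = -2016 + \sqrt{247}$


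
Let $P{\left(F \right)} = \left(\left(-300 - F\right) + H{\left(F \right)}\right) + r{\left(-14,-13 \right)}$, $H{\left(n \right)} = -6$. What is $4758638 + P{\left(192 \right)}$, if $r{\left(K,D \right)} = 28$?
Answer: $4758168$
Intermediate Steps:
$P{\left(F \right)} = -278 - F$ ($P{\left(F \right)} = \left(\left(-300 - F\right) - 6\right) + 28 = \left(-306 - F\right) + 28 = -278 - F$)
$4758638 + P{\left(192 \right)} = 4758638 - 470 = 4758168$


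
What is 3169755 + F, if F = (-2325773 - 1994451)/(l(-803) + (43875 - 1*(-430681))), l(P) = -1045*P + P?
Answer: 520191122777/164111 ≈ 3.1698e+6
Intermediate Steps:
l(P) = -1044*P
F = -540028/164111 (F = (-2325773 - 1994451)/(-1044*(-803) + (43875 - 1*(-430681))) = -4320224/(838332 + (43875 + 430681)) = -4320224/(838332 + 474556) = -4320224/1312888 = -4320224*1/1312888 = -540028/164111 ≈ -3.2906)
3169755 + F = 3169755 - 540028/164111 = 520191122777/164111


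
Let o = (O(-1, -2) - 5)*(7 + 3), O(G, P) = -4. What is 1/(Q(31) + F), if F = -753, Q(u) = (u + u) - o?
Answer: -1/601 ≈ -0.0016639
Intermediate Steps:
o = -90 (o = (-4 - 5)*(7 + 3) = -9*10 = -90)
Q(u) = 90 + 2*u (Q(u) = (u + u) - 1*(-90) = 2*u + 90 = 90 + 2*u)
1/(Q(31) + F) = 1/((90 + 2*31) - 753) = 1/((90 + 62) - 753) = 1/(152 - 753) = 1/(-601) = -1/601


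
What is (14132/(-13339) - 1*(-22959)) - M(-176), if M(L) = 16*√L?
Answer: 306235969/13339 - 64*I*√11 ≈ 22958.0 - 212.26*I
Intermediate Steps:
(14132/(-13339) - 1*(-22959)) - M(-176) = (14132/(-13339) - 1*(-22959)) - 16*√(-176) = (14132*(-1/13339) + 22959) - 16*4*I*√11 = (-14132/13339 + 22959) - 64*I*√11 = 306235969/13339 - 64*I*√11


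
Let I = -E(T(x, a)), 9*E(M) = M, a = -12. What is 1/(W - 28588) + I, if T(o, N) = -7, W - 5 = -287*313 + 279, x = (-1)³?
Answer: 826936/1063215 ≈ 0.77777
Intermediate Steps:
x = -1
W = -89547 (W = 5 + (-287*313 + 279) = 5 + (-89831 + 279) = 5 - 89552 = -89547)
E(M) = M/9
I = 7/9 (I = -(-7)/9 = -1*(-7/9) = 7/9 ≈ 0.77778)
1/(W - 28588) + I = 1/(-89547 - 28588) + 7/9 = 1/(-118135) + 7/9 = -1/118135 + 7/9 = 826936/1063215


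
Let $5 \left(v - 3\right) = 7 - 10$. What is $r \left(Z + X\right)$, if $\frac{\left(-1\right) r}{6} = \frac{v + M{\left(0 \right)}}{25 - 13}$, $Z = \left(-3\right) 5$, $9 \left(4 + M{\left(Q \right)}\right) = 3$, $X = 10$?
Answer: $- \frac{19}{6} \approx -3.1667$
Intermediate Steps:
$v = \frac{12}{5}$ ($v = 3 + \frac{7 - 10}{5} = 3 + \frac{1}{5} \left(-3\right) = 3 - \frac{3}{5} = \frac{12}{5} \approx 2.4$)
$M{\left(Q \right)} = - \frac{11}{3}$ ($M{\left(Q \right)} = -4 + \frac{1}{9} \cdot 3 = -4 + \frac{1}{3} = - \frac{11}{3}$)
$Z = -15$
$r = \frac{19}{30}$ ($r = - 6 \frac{\frac{12}{5} - \frac{11}{3}}{25 - 13} = - 6 \left(- \frac{19}{15 \cdot 12}\right) = - 6 \left(\left(- \frac{19}{15}\right) \frac{1}{12}\right) = \left(-6\right) \left(- \frac{19}{180}\right) = \frac{19}{30} \approx 0.63333$)
$r \left(Z + X\right) = \frac{19 \left(-15 + 10\right)}{30} = \frac{19}{30} \left(-5\right) = - \frac{19}{6}$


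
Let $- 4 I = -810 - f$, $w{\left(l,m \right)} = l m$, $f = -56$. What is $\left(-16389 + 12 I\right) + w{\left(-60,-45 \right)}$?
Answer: $-11427$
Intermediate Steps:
$I = \frac{377}{2}$ ($I = - \frac{-810 - -56}{4} = - \frac{-810 + 56}{4} = \left(- \frac{1}{4}\right) \left(-754\right) = \frac{377}{2} \approx 188.5$)
$\left(-16389 + 12 I\right) + w{\left(-60,-45 \right)} = \left(-16389 + 12 \cdot \frac{377}{2}\right) - -2700 = \left(-16389 + 2262\right) + 2700 = -14127 + 2700 = -11427$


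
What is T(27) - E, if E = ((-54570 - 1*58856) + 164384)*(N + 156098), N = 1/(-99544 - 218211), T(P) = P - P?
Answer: -2527563680799462/317755 ≈ -7.9544e+9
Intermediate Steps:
T(P) = 0
N = -1/317755 (N = 1/(-317755) = -1/317755 ≈ -3.1471e-6)
E = 2527563680799462/317755 (E = ((-54570 - 1*58856) + 164384)*(-1/317755 + 156098) = ((-54570 - 58856) + 164384)*(49600919989/317755) = (-113426 + 164384)*(49600919989/317755) = 50958*(49600919989/317755) = 2527563680799462/317755 ≈ 7.9544e+9)
T(27) - E = 0 - 1*2527563680799462/317755 = 0 - 2527563680799462/317755 = -2527563680799462/317755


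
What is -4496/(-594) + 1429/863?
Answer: 2364437/256311 ≈ 9.2249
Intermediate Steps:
-4496/(-594) + 1429/863 = -4496*(-1/594) + 1429*(1/863) = 2248/297 + 1429/863 = 2364437/256311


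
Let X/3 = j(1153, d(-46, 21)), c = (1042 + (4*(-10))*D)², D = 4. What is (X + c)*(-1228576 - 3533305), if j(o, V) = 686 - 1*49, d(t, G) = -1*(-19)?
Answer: -3713481469635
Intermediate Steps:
d(t, G) = 19
c = 777924 (c = (1042 + (4*(-10))*4)² = (1042 - 40*4)² = (1042 - 160)² = 882² = 777924)
j(o, V) = 637 (j(o, V) = 686 - 49 = 637)
X = 1911 (X = 3*637 = 1911)
(X + c)*(-1228576 - 3533305) = (1911 + 777924)*(-1228576 - 3533305) = 779835*(-4761881) = -3713481469635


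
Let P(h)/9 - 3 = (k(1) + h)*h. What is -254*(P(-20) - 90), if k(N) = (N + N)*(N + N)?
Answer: -715518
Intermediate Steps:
k(N) = 4*N² (k(N) = (2*N)*(2*N) = 4*N²)
P(h) = 27 + 9*h*(4 + h) (P(h) = 27 + 9*((4*1² + h)*h) = 27 + 9*((4*1 + h)*h) = 27 + 9*((4 + h)*h) = 27 + 9*(h*(4 + h)) = 27 + 9*h*(4 + h))
-254*(P(-20) - 90) = -254*((27 + 9*(-20)² + 36*(-20)) - 90) = -254*((27 + 9*400 - 720) - 90) = -254*((27 + 3600 - 720) - 90) = -254*(2907 - 90) = -254*2817 = -715518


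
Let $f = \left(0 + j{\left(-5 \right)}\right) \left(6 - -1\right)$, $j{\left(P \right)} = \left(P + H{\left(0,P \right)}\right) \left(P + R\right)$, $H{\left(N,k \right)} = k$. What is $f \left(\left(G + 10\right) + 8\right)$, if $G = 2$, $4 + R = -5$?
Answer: $19600$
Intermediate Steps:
$R = -9$ ($R = -4 - 5 = -9$)
$j{\left(P \right)} = 2 P \left(-9 + P\right)$ ($j{\left(P \right)} = \left(P + P\right) \left(P - 9\right) = 2 P \left(-9 + P\right)$)
$f = 980$ ($f = \left(0 + 2 \left(-5\right) \left(-9 - 5\right)\right) \left(6 - -1\right) = \left(0 + 2 \left(-5\right) \left(-14\right)\right) \left(6 + 1\right) = \left(0 + 140\right) 7 = 140 \cdot 7 = 980$)
$f \left(\left(G + 10\right) + 8\right) = 980 \left(\left(2 + 10\right) + 8\right) = 980 \left(12 + 8\right) = 980 \cdot 20 = 19600$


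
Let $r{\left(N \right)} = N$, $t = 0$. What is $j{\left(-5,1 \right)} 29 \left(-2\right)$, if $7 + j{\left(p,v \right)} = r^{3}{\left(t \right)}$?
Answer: $406$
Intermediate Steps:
$j{\left(p,v \right)} = -7$ ($j{\left(p,v \right)} = -7 + 0^{3} = -7 + 0 = -7$)
$j{\left(-5,1 \right)} 29 \left(-2\right) = \left(-7\right) 29 \left(-2\right) = \left(-203\right) \left(-2\right) = 406$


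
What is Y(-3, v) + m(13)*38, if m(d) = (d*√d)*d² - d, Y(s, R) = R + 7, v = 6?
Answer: -481 + 83486*√13 ≈ 3.0053e+5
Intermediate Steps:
Y(s, R) = 7 + R
m(d) = d^(7/2) - d (m(d) = d^(3/2)*d² - d = d^(7/2) - d)
Y(-3, v) + m(13)*38 = (7 + 6) + (13^(7/2) - 1*13)*38 = 13 + (2197*√13 - 13)*38 = 13 + (-13 + 2197*√13)*38 = 13 + (-494 + 83486*√13) = -481 + 83486*√13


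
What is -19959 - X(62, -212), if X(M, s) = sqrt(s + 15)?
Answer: -19959 - I*sqrt(197) ≈ -19959.0 - 14.036*I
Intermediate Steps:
X(M, s) = sqrt(15 + s)
-19959 - X(62, -212) = -19959 - sqrt(15 - 212) = -19959 - sqrt(-197) = -19959 - I*sqrt(197)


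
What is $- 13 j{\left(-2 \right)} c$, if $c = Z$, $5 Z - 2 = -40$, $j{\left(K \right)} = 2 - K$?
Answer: $\frac{1976}{5} \approx 395.2$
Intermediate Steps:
$Z = - \frac{38}{5}$ ($Z = \frac{2}{5} + \frac{1}{5} \left(-40\right) = \frac{2}{5} - 8 = - \frac{38}{5} \approx -7.6$)
$c = - \frac{38}{5} \approx -7.6$
$- 13 j{\left(-2 \right)} c = - 13 \left(2 - -2\right) \left(- \frac{38}{5}\right) = - 13 \left(2 + 2\right) \left(- \frac{38}{5}\right) = \left(-13\right) 4 \left(- \frac{38}{5}\right) = \left(-52\right) \left(- \frac{38}{5}\right) = \frac{1976}{5}$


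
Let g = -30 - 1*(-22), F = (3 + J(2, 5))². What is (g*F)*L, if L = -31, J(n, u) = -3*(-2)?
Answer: 20088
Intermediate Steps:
J(n, u) = 6
F = 81 (F = (3 + 6)² = 9² = 81)
g = -8 (g = -30 + 22 = -8)
(g*F)*L = -8*81*(-31) = -648*(-31) = 20088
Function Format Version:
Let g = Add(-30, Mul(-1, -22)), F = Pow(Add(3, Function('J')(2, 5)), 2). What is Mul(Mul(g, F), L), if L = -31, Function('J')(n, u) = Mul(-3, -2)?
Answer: 20088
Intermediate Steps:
Function('J')(n, u) = 6
F = 81 (F = Pow(Add(3, 6), 2) = Pow(9, 2) = 81)
g = -8 (g = Add(-30, 22) = -8)
Mul(Mul(g, F), L) = Mul(Mul(-8, 81), -31) = Mul(-648, -31) = 20088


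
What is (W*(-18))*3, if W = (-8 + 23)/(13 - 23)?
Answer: 81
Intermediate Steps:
W = -3/2 (W = 15/(-10) = 15*(-⅒) = -3/2 ≈ -1.5000)
(W*(-18))*3 = -3/2*(-18)*3 = 27*3 = 81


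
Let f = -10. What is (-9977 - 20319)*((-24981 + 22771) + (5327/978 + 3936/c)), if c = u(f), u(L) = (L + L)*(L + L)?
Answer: 812852844076/12225 ≈ 6.6491e+7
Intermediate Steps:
u(L) = 4*L² (u(L) = (2*L)*(2*L) = 4*L²)
c = 400 (c = 4*(-10)² = 4*100 = 400)
(-9977 - 20319)*((-24981 + 22771) + (5327/978 + 3936/c)) = (-9977 - 20319)*((-24981 + 22771) + (5327/978 + 3936/400)) = -30296*(-2210 + (5327*(1/978) + 3936*(1/400))) = -30296*(-2210 + (5327/978 + 246/25)) = -30296*(-2210 + 373763/24450) = -30296*(-53660737/24450) = 812852844076/12225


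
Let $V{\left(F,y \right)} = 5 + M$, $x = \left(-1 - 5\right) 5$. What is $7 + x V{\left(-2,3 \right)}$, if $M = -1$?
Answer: $-113$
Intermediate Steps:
$x = -30$ ($x = \left(-6\right) 5 = -30$)
$V{\left(F,y \right)} = 4$ ($V{\left(F,y \right)} = 5 - 1 = 4$)
$7 + x V{\left(-2,3 \right)} = 7 - 120 = -113$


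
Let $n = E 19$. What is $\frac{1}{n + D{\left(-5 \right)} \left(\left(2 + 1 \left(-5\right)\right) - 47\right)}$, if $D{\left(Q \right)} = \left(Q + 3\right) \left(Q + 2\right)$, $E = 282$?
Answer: $\frac{1}{5058} \approx 0.00019771$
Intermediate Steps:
$D{\left(Q \right)} = \left(2 + Q\right) \left(3 + Q\right)$ ($D{\left(Q \right)} = \left(3 + Q\right) \left(2 + Q\right) = \left(2 + Q\right) \left(3 + Q\right)$)
$n = 5358$ ($n = 282 \cdot 19 = 5358$)
$\frac{1}{n + D{\left(-5 \right)} \left(\left(2 + 1 \left(-5\right)\right) - 47\right)} = \frac{1}{5358 + \left(6 + \left(-5\right)^{2} + 5 \left(-5\right)\right) \left(\left(2 + 1 \left(-5\right)\right) - 47\right)} = \frac{1}{5358 + \left(6 + 25 - 25\right) \left(\left(2 - 5\right) - 47\right)} = \frac{1}{5358 + 6 \left(-3 - 47\right)} = \frac{1}{5358 + 6 \left(-50\right)} = \frac{1}{5358 - 300} = \frac{1}{5058}$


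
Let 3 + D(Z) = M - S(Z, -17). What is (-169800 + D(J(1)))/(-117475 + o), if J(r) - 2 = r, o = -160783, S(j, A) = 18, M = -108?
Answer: 169929/278258 ≈ 0.61069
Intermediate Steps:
J(r) = 2 + r
D(Z) = -129 (D(Z) = -3 + (-108 - 1*18) = -3 + (-108 - 18) = -3 - 126 = -129)
(-169800 + D(J(1)))/(-117475 + o) = (-169800 - 129)/(-117475 - 160783) = -169929/(-278258) = -169929*(-1/278258) = 169929/278258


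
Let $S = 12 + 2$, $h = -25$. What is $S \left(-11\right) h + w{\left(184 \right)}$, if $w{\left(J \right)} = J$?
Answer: $4034$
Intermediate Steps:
$S = 14$
$S \left(-11\right) h + w{\left(184 \right)} = 14 \left(-11\right) \left(-25\right) + 184 = \left(-154\right) \left(-25\right) + 184 = 3850 + 184 = 4034$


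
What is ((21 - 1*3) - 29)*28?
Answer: -308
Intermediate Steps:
((21 - 1*3) - 29)*28 = ((21 - 3) - 29)*28 = (18 - 29)*28 = -11*28 = -308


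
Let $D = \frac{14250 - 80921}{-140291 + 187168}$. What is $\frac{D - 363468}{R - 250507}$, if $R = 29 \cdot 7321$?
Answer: $\frac{17038356107}{1790607646} \approx 9.5154$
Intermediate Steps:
$R = 212309$
$D = - \frac{66671}{46877} \approx -1.4223$
$\frac{D - 363468}{R - 250507} = \frac{- \frac{66671}{46877} - 363468}{212309 - 250507} = - \frac{17038356107}{46877 \left(-38198\right)} = \left(- \frac{17038356107}{46877}\right) \left(- \frac{1}{38198}\right) = \frac{17038356107}{1790607646}$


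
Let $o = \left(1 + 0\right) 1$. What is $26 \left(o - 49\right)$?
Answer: $-1248$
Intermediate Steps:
$o = 1$ ($o = 1 \cdot 1 = 1$)
$26 \left(o - 49\right) = 26 \left(1 - 49\right) = 26 \left(-48\right) = -1248$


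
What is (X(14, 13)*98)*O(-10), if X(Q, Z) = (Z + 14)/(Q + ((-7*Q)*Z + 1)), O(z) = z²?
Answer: -264600/1259 ≈ -210.17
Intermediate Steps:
X(Q, Z) = (14 + Z)/(1 + Q - 7*Q*Z) (X(Q, Z) = (14 + Z)/(Q + (-7*Q*Z + 1)) = (14 + Z)/(Q + (1 - 7*Q*Z)) = (14 + Z)/(1 + Q - 7*Q*Z))
(X(14, 13)*98)*O(-10) = (((14 + 13)/(1 + 14 - 7*14*13))*98)*(-10)² = ((27/(1 + 14 - 1274))*98)*100 = ((27/(-1259))*98)*100 = (-1/1259*27*98)*100 = -27/1259*98*100 = -2646/1259*100 = -264600/1259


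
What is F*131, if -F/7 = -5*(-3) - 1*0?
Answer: -13755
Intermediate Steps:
F = -105 (F = -7*(-5*(-3) - 1*0) = -7*(15 + 0) = -7*15 = -105)
F*131 = -105*131 = -13755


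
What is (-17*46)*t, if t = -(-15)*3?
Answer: -35190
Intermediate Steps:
t = 45 (t = -3*(-15) = 45)
(-17*46)*t = -17*46*45 = -782*45 = -35190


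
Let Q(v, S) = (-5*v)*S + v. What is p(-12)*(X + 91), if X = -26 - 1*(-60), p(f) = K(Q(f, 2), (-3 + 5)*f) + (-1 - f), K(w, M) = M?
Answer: -1625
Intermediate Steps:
Q(v, S) = v - 5*S*v (Q(v, S) = -5*S*v + v = v - 5*S*v)
p(f) = -1 + f (p(f) = (-3 + 5)*f + (-1 - f) = 2*f + (-1 - f) = -1 + f)
X = 34 (X = -26 + 60 = 34)
p(-12)*(X + 91) = (-1 - 12)*(34 + 91) = -13*125 = -1625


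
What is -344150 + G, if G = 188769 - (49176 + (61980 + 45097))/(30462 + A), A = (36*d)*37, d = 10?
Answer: -6803047195/43782 ≈ -1.5538e+5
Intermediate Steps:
A = 13320 (A = (36*10)*37 = 360*37 = 13320)
G = 8264528105/43782 (G = 188769 - (49176 + (61980 + 45097))/(30462 + 13320) = 188769 - (49176 + 107077)/43782 = 188769 - 156253/43782 = 8264528105/43782 ≈ 1.8877e+5)
-344150 + G = -344150 + 8264528105/43782 = -6803047195/43782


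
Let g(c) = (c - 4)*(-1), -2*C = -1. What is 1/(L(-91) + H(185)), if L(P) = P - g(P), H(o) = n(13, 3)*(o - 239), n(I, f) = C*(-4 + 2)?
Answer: -1/132 ≈ -0.0075758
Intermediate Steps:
C = 1/2 (C = -1/2*(-1) = 1/2 ≈ 0.50000)
n(I, f) = -1 (n(I, f) = (-4 + 2)/2 = (1/2)*(-2) = -1)
g(c) = 4 - c (g(c) = (-4 + c)*(-1) = 4 - c)
H(o) = 239 - o (H(o) = -(o - 239) = -(-239 + o) = 239 - o)
L(P) = -4 + 2*P (L(P) = P - (4 - P) = P + (-4 + P) = -4 + 2*P)
1/(L(-91) + H(185)) = 1/((-4 + 2*(-91)) + (239 - 1*185)) = 1/((-4 - 182) + (239 - 185)) = 1/(-186 + 54) = 1/(-132) = -1/132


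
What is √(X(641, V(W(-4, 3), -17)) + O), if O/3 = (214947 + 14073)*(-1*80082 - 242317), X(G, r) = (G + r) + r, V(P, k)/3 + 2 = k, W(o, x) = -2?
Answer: I*√221507456413 ≈ 4.7065e+5*I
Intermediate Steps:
V(P, k) = -6 + 3*k
X(G, r) = G + 2*r
O = -221507456940 (O = 3*((214947 + 14073)*(-1*80082 - 242317)) = 3*(229020*(-80082 - 242317)) = 3*(229020*(-322399)) = 3*(-73835818980) = -221507456940)
√(X(641, V(W(-4, 3), -17)) + O) = √((641 + 2*(-6 + 3*(-17))) - 221507456940) = √((641 + 2*(-6 - 51)) - 221507456940) = √((641 + 2*(-57)) - 221507456940) = √((641 - 114) - 221507456940) = √(527 - 221507456940) = √(-221507456413) = I*√221507456413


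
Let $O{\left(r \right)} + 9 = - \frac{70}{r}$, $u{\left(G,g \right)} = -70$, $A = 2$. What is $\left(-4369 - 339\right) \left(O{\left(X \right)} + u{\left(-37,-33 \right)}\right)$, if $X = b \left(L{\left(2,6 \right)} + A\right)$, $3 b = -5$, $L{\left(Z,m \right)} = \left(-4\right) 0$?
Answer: $273064$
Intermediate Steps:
$L{\left(Z,m \right)} = 0$
$b = - \frac{5}{3}$ ($b = \frac{1}{3} \left(-5\right) = - \frac{5}{3} \approx -1.6667$)
$X = - \frac{10}{3}$ ($X = - \frac{5 \left(0 + 2\right)}{3} = \left(- \frac{5}{3}\right) 2 = - \frac{10}{3} \approx -3.3333$)
$O{\left(r \right)} = -9 - \frac{70}{r}$
$\left(-4369 - 339\right) \left(O{\left(X \right)} + u{\left(-37,-33 \right)}\right) = \left(-4369 - 339\right) \left(\left(-9 - \frac{70}{- \frac{10}{3}}\right) - 70\right) = - 4708 \left(\left(-9 - -21\right) - 70\right) = - 4708 \left(\left(-9 + 21\right) - 70\right) = - 4708 \left(12 - 70\right) = \left(-4708\right) \left(-58\right) = 273064$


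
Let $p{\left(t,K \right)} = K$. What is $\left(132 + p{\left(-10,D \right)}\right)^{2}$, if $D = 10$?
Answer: $20164$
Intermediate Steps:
$\left(132 + p{\left(-10,D \right)}\right)^{2} = \left(132 + 10\right)^{2} = 142^{2} = 20164$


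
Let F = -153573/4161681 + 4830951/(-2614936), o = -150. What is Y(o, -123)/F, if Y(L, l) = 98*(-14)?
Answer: 4976943476431584/6835486851653 ≈ 728.10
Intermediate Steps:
Y(L, l) = -1372
F = -6835486851653/3627509822472 (F = -153573*1/4161681 + 4830951*(-1/2614936) = -51191/1387227 - 4830951/2614936 = -6835486851653/3627509822472 ≈ -1.8843)
Y(o, -123)/F = -1372/(-6835486851653/3627509822472) = -1372*(-3627509822472/6835486851653) = 4976943476431584/6835486851653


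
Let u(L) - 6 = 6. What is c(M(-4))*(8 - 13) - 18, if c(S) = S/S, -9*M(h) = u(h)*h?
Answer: -23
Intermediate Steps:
u(L) = 12 (u(L) = 6 + 6 = 12)
M(h) = -4*h/3
c(S) = 1
c(M(-4))*(8 - 13) - 18 = 1*(8 - 13) - 18 = 1*(-5) - 18 = -5 - 18 = -23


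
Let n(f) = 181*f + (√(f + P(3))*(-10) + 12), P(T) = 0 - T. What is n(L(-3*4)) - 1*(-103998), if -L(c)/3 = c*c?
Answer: 25818 - 10*I*√435 ≈ 25818.0 - 208.57*I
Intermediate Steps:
P(T) = -T
L(c) = -3*c² (L(c) = -3*c*c = -3*c²)
n(f) = 12 - 10*√(-3 + f) + 181*f (n(f) = 181*f + (√(f - 1*3)*(-10) + 12) = 181*f + (√(f - 3)*(-10) + 12) = 181*f + (√(-3 + f)*(-10) + 12) = 181*f + (-10*√(-3 + f) + 12) = 181*f + (12 - 10*√(-3 + f)) = 12 - 10*√(-3 + f) + 181*f)
n(L(-3*4)) - 1*(-103998) = (12 - 10*√(-3 - 3*(-3*4)²) + 181*(-3*(-3*4)²)) - 1*(-103998) = (12 - 10*√(-3 - 3*(-12)²) + 181*(-3*(-12)²)) + 103998 = (12 - 10*√(-3 - 3*144) + 181*(-3*144)) + 103998 = (12 - 10*√(-3 - 432) + 181*(-432)) + 103998 = (12 - 10*I*√435 - 78192) + 103998 = (-78180 - 10*I*√435) + 103998 = 25818 - 10*I*√435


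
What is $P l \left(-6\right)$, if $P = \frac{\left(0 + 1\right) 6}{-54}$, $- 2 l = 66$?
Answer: $-22$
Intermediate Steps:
$l = -33$ ($l = \left(- \frac{1}{2}\right) 66 = -33$)
$P = - \frac{1}{9}$ ($P = 1 \cdot 6 \left(- \frac{1}{54}\right) = 6 \left(- \frac{1}{54}\right) = - \frac{1}{9} \approx -0.11111$)
$P l \left(-6\right) = \left(- \frac{1}{9}\right) \left(-33\right) \left(-6\right) = \frac{11}{3} \left(-6\right) = -22$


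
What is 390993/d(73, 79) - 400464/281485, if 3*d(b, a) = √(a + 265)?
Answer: -400464/281485 + 1172979*√86/172 ≈ 63241.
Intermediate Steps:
d(b, a) = √(265 + a)/3 (d(b, a) = √(a + 265)/3 = √(265 + a)/3)
390993/d(73, 79) - 400464/281485 = 390993/((√(265 + 79)/3)) - 400464/281485 = 390993/((√344/3)) - 400464*1/281485 = 390993/(((2*√86)/3)) - 400464/281485 = 390993/((2*√86/3)) - 400464/281485 = 390993*(3*√86/172) - 400464/281485 = 1172979*√86/172 - 400464/281485 = -400464/281485 + 1172979*√86/172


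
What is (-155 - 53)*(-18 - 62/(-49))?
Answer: 170560/49 ≈ 3480.8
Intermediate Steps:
(-155 - 53)*(-18 - 62/(-49)) = -208*(-18 - 62*(-1/49)) = -208*(-18 + 62/49) = -208*(-820/49) = 170560/49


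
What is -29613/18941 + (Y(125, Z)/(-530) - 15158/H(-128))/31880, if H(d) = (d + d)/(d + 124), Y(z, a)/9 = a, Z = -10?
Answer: -1608732796699/1024111079680 ≈ -1.5709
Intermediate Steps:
Y(z, a) = 9*a
H(d) = 2*d/(124 + d) (H(d) = (2*d)/(124 + d) = 2*d/(124 + d))
-29613/18941 + (Y(125, Z)/(-530) - 15158/H(-128))/31880 = -29613/18941 + ((9*(-10))/(-530) - 15158/(2*(-128)/(124 - 128)))/31880 = -29613*1/18941 + (-90*(-1/530) - 15158/(2*(-128)/(-4)))*(1/31880) = -29613/18941 + (9/53 - 15158/(2*(-128)*(-1/4)))*(1/31880) = -29613/18941 + (9/53 - 15158/64)*(1/31880) = -29613/18941 + (9/53 - 15158*1/64)*(1/31880) = -29613/18941 + (9/53 - 7579/32)*(1/31880) = -29613/18941 - 401399/1696*1/31880 = -29613/18941 - 401399/54068480 = -1608732796699/1024111079680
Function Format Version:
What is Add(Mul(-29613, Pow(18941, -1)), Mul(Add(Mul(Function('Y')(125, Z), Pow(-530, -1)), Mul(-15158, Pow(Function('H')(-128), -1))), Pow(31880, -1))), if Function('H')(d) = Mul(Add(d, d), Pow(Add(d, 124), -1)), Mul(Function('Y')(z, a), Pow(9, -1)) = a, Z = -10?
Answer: Rational(-1608732796699, 1024111079680) ≈ -1.5709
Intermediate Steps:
Function('Y')(z, a) = Mul(9, a)
Function('H')(d) = Mul(2, d, Pow(Add(124, d), -1)) (Function('H')(d) = Mul(Mul(2, d), Pow(Add(124, d), -1)) = Mul(2, d, Pow(Add(124, d), -1)))
Add(Mul(-29613, Pow(18941, -1)), Mul(Add(Mul(Function('Y')(125, Z), Pow(-530, -1)), Mul(-15158, Pow(Function('H')(-128), -1))), Pow(31880, -1))) = Add(Mul(-29613, Pow(18941, -1)), Mul(Add(Mul(Mul(9, -10), Pow(-530, -1)), Mul(-15158, Pow(Mul(2, -128, Pow(Add(124, -128), -1)), -1))), Pow(31880, -1))) = Add(Mul(-29613, Rational(1, 18941)), Mul(Add(Mul(-90, Rational(-1, 530)), Mul(-15158, Pow(Mul(2, -128, Pow(-4, -1)), -1))), Rational(1, 31880))) = Add(Rational(-29613, 18941), Mul(Add(Rational(9, 53), Mul(-15158, Pow(Mul(2, -128, Rational(-1, 4)), -1))), Rational(1, 31880))) = Add(Rational(-29613, 18941), Mul(Add(Rational(9, 53), Mul(-15158, Pow(64, -1))), Rational(1, 31880))) = Add(Rational(-29613, 18941), Mul(Add(Rational(9, 53), Mul(-15158, Rational(1, 64))), Rational(1, 31880))) = Add(Rational(-29613, 18941), Mul(Add(Rational(9, 53), Rational(-7579, 32)), Rational(1, 31880))) = Add(Rational(-29613, 18941), Mul(Rational(-401399, 1696), Rational(1, 31880))) = Add(Rational(-29613, 18941), Rational(-401399, 54068480)) = Rational(-1608732796699, 1024111079680)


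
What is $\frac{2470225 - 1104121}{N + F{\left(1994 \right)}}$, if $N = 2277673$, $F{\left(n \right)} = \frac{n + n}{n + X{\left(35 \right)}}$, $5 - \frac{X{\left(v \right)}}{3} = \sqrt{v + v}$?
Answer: $\frac{279032685991818248}{465225026049369039} - \frac{1816007584 \sqrt{70}}{2326125130246845195} \approx 0.59978$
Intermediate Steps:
$X{\left(v \right)} = 15 - 3 \sqrt{2} \sqrt{v}$ ($X{\left(v \right)} = 15 - 3 \sqrt{v + v} = 15 - 3 \sqrt{2 v} = 15 - 3 \sqrt{2} \sqrt{v}$)
$F{\left(n \right)} = \frac{2 n}{15 + n - 3 \sqrt{70}}$ ($F{\left(n \right)} = \frac{n + n}{n + \left(15 - 3 \sqrt{2} \sqrt{35}\right)} = \frac{2 n}{n + \left(15 - 3 \sqrt{70}\right)} = \frac{2 n}{15 + n - 3 \sqrt{70}}$)
$\frac{2470225 - 1104121}{N + F{\left(1994 \right)}} = \frac{2470225 - 1104121}{2277673 + 2 \cdot 1994 \frac{1}{15 + 1994 - 3 \sqrt{70}}} = \frac{1366104}{2277673 + 2 \cdot 1994 \frac{1}{2009 - 3 \sqrt{70}}} = \frac{1366104}{2277673 + \frac{3988}{2009 - 3 \sqrt{70}}}$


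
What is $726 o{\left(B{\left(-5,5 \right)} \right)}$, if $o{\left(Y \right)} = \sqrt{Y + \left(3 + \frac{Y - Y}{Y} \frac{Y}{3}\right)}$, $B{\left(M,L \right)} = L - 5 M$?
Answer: $726 \sqrt{33} \approx 4170.6$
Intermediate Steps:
$o{\left(Y \right)} = \sqrt{3 + Y}$ ($o{\left(Y \right)} = \sqrt{Y + \left(3 + \frac{0}{Y} Y \frac{1}{3}\right)} = \sqrt{Y + \left(3 + 0 \frac{Y}{3}\right)} = \sqrt{Y + \left(3 + 0\right)} = \sqrt{Y + 3} = \sqrt{3 + Y}$)
$726 o{\left(B{\left(-5,5 \right)} \right)} = 726 \sqrt{3 + \left(5 - -25\right)} = 726 \sqrt{3 + \left(5 + 25\right)} = 726 \sqrt{3 + 30} = 726 \sqrt{33}$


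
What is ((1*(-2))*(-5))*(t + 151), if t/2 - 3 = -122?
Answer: -870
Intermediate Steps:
t = -238 (t = 6 + 2*(-122) = 6 - 244 = -238)
((1*(-2))*(-5))*(t + 151) = ((1*(-2))*(-5))*(-238 + 151) = -2*(-5)*(-87) = 10*(-87) = -870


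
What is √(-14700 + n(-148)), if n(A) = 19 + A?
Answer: I*√14829 ≈ 121.77*I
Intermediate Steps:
√(-14700 + n(-148)) = √(-14700 + (19 - 148)) = √(-14700 - 129) = √(-14829) = I*√14829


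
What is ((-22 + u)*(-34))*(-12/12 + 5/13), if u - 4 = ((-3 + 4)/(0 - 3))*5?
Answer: -16048/39 ≈ -411.49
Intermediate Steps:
u = 7/3 (u = 4 + ((-3 + 4)/(0 - 3))*5 = 4 + (1/(-3))*5 = 4 + (1*(-⅓))*5 = 4 - ⅓*5 = 4 - 5/3 = 7/3 ≈ 2.3333)
((-22 + u)*(-34))*(-12/12 + 5/13) = ((-22 + 7/3)*(-34))*(-12/12 + 5/13) = (-59/3*(-34))*(-12*1/12 + 5*(1/13)) = 2006*(-1 + 5/13)/3 = (2006/3)*(-8/13) = -16048/39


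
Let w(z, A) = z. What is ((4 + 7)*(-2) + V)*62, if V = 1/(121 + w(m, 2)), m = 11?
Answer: -89993/66 ≈ -1363.5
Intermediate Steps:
V = 1/132 (V = 1/(121 + 11) = 1/132 ≈ 0.0075758)
((4 + 7)*(-2) + V)*62 = ((4 + 7)*(-2) + 1/132)*62 = (11*(-2) + 1/132)*62 = (-22 + 1/132)*62 = -2903/132*62 = -89993/66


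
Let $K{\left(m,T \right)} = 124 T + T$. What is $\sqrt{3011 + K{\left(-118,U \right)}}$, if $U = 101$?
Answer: $2 \sqrt{3909} \approx 125.04$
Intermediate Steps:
$K{\left(m,T \right)} = 125 T$
$\sqrt{3011 + K{\left(-118,U \right)}} = \sqrt{3011 + 125 \cdot 101} = \sqrt{3011 + 12625} = \sqrt{15636} = 2 \sqrt{3909}$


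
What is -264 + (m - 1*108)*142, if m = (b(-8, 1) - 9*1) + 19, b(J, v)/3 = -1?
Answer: -14606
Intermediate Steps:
b(J, v) = -3 (b(J, v) = 3*(-1) = -3)
m = 7 (m = (-3 - 9*1) + 19 = (-3 - 9) + 19 = -12 + 19 = 7)
-264 + (m - 1*108)*142 = -264 + (7 - 1*108)*142 = -264 + (7 - 108)*142 = -264 - 101*142 = -264 - 14342 = -14606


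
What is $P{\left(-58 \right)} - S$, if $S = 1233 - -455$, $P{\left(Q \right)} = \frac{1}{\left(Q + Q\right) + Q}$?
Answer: $- \frac{293713}{174} \approx -1688.0$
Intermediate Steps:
$P{\left(Q \right)} = \frac{1}{3 Q}$ ($P{\left(Q \right)} = \frac{1}{2 Q + Q} = \frac{1}{3 Q}$)
$S = 1688$ ($S = 1233 + 455 = 1688$)
$P{\left(-58 \right)} - S = \frac{1}{3 \left(-58\right)} - 1688 = \frac{1}{3} \left(- \frac{1}{58}\right) - 1688 = - \frac{1}{174} - 1688 = - \frac{293713}{174}$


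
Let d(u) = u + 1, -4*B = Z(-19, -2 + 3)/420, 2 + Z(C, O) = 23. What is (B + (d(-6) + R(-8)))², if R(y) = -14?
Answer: 2313441/6400 ≈ 361.48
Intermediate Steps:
Z(C, O) = 21 (Z(C, O) = -2 + 23 = 21)
B = -1/80 (B = -21/(4*420) = -¼*1/20 = -1/80 ≈ -0.012500)
d(u) = 1 + u
(B + (d(-6) + R(-8)))² = (-1/80 + ((1 - 6) - 14))² = (-1/80 + (-5 - 14))² = (-1/80 - 19)² = (-1521/80)² = 2313441/6400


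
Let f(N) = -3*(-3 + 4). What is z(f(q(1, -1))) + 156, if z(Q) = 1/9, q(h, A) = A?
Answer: 1405/9 ≈ 156.11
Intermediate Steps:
f(N) = -3 (f(N) = -3*1 = -3)
z(Q) = 1/9
z(f(q(1, -1))) + 156 = 1/9 + 156 = 1405/9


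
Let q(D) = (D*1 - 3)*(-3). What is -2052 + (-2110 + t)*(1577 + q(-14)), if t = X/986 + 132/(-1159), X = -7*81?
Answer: -1964573408354/571387 ≈ -3.4383e+6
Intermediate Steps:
X = -567
t = -787305/1142774 (t = -567/986 + 132/(-1159) = -567*1/986 + 132*(-1/1159) = -567/986 - 132/1159 = -787305/1142774 ≈ -0.68894)
q(D) = 9 - 3*D (q(D) = (D - 3)*(-3) = (-3 + D)*(-3) = 9 - 3*D)
-2052 + (-2110 + t)*(1577 + q(-14)) = -2052 + (-2110 - 787305/1142774)*(1577 + (9 - 3*(-14))) = -2052 - 2412040445*(1577 + (9 + 42))/1142774 = -2052 - 2412040445*(1577 + 51)/1142774 = -2052 - 2412040445/1142774*1628 = -2052 - 1963400922230/571387 = -1964573408354/571387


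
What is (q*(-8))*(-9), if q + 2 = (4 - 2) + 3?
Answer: 216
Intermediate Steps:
q = 3 (q = -2 + ((4 - 2) + 3) = -2 + (2 + 3) = -2 + 5 = 3)
(q*(-8))*(-9) = (3*(-8))*(-9) = -24*(-9) = 216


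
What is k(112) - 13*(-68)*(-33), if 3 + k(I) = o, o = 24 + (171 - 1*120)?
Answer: -29100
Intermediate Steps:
o = 75 (o = 24 + (171 - 120) = 24 + 51 = 75)
k(I) = 72 (k(I) = -3 + 75 = 72)
k(112) - 13*(-68)*(-33) = 72 - 13*(-68)*(-33) = 72 - (-884)*(-33) = 72 - 1*29172 = 72 - 29172 = -29100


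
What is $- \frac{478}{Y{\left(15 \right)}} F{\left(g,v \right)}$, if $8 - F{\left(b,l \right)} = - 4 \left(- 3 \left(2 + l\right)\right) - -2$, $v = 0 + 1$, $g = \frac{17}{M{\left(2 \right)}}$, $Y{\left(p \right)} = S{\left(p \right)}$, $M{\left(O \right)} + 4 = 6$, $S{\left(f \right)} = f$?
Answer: $956$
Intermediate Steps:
$M{\left(O \right)} = 2$ ($M{\left(O \right)} = -4 + 6 = 2$)
$Y{\left(p \right)} = p$
$g = \frac{17}{2} \approx 8.5$
$v = 1$
$F{\left(b,l \right)} = -18 - 12 l$ ($F{\left(b,l \right)} = 8 - \left(- 4 \left(- 3 \left(2 + l\right)\right) - -2\right) = 8 - \left(- 4 \left(-6 - 3 l\right) + 2\right) = 8 - \left(\left(24 + 12 l\right) + 2\right) = 8 - \left(26 + 12 l\right) = -18 - 12 l$)
$- \frac{478}{Y{\left(15 \right)}} F{\left(g,v \right)} = - \frac{478}{15} \left(-18 - 12\right) = \left(-478\right) \frac{1}{15} \left(-18 - 12\right) = \left(- \frac{478}{15}\right) \left(-30\right) = 956$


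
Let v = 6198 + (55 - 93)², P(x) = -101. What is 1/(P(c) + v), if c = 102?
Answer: 1/7541 ≈ 0.00013261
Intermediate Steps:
v = 7642 (v = 6198 + (-38)² = 6198 + 1444 = 7642)
1/(P(c) + v) = 1/(-101 + 7642) = 1/7541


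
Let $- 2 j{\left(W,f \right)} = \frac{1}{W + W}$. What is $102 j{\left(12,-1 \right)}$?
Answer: $- \frac{17}{8} \approx -2.125$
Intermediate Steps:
$j{\left(W,f \right)} = - \frac{1}{4 W}$ ($j{\left(W,f \right)} = - \frac{1}{2 \left(W + W\right)} = - \frac{1}{2 \cdot 2 W} = - \frac{\frac{1}{2} \frac{1}{W}}{2} = - \frac{1}{4 W}$)
$102 j{\left(12,-1 \right)} = 102 \left(- \frac{1}{4 \cdot 12}\right) = 102 \left(\left(- \frac{1}{4}\right) \frac{1}{12}\right) = 102 \left(- \frac{1}{48}\right) = - \frac{17}{8}$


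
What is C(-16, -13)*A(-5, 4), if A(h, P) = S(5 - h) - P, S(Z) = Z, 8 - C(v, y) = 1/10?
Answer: 237/5 ≈ 47.400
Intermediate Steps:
C(v, y) = 79/10 (C(v, y) = 8 - 1/10 = 8 - 1*⅒ = 8 - ⅒ = 79/10)
A(h, P) = 5 - P - h (A(h, P) = (5 - h) - P = 5 - P - h)
C(-16, -13)*A(-5, 4) = 79*(5 - 1*4 - 1*(-5))/10 = 79*(5 - 4 + 5)/10 = (79/10)*6 = 237/5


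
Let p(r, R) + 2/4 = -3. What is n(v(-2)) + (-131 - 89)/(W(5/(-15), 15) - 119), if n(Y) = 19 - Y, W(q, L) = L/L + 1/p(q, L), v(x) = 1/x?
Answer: 8843/414 ≈ 21.360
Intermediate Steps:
p(r, R) = -7/2 (p(r, R) = -½ - 3 = -7/2)
v(x) = 1/x
W(q, L) = 5/7 (W(q, L) = L/L + 1/(-7/2) = 1 + 1*(-2/7) = 1 - 2/7 = 5/7)
n(v(-2)) + (-131 - 89)/(W(5/(-15), 15) - 119) = (19 - 1/(-2)) + (-131 - 89)/(5/7 - 119) = (19 - 1*(-½)) - 220/(-828/7) = (19 + ½) - 220*(-7/828) = 39/2 + 385/207 = 8843/414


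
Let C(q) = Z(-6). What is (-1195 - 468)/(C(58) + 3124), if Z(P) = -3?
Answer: -1663/3121 ≈ -0.53284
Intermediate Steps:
C(q) = -3
(-1195 - 468)/(C(58) + 3124) = (-1195 - 468)/(-3 + 3124) = -1663/3121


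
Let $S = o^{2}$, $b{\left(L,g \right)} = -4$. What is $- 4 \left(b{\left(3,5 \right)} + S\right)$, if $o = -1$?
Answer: $12$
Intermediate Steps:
$S = 1$ ($S = \left(-1\right)^{2} = 1$)
$- 4 \left(b{\left(3,5 \right)} + S\right) = - 4 \left(-4 + 1\right) = \left(-4\right) \left(-3\right) = 12$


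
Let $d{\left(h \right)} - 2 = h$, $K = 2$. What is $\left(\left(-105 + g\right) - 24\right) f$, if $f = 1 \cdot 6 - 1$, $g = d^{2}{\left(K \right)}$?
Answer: $-565$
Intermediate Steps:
$d{\left(h \right)} = 2 + h$
$g = 16$ ($g = \left(2 + 2\right)^{2} = 4^{2} = 16$)
$f = 5$ ($f = 6 - 1 = 5$)
$\left(\left(-105 + g\right) - 24\right) f = \left(\left(-105 + 16\right) - 24\right) 5 = \left(-89 - 24\right) 5 = \left(-113\right) 5 = -565$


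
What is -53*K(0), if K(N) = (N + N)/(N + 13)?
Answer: 0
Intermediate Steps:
K(N) = 2*N/(13 + N) (K(N) = (2*N)/(13 + N) = 2*N/(13 + N))
-53*K(0) = -106*0/(13 + 0) = -106*0/13 = -53*0 = 0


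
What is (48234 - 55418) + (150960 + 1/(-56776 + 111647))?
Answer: 7889132897/54871 ≈ 1.4378e+5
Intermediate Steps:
(48234 - 55418) + (150960 + 1/(-56776 + 111647)) = -7184 + (150960 + 1/54871) = -7184 + 8283326161/54871 = 7889132897/54871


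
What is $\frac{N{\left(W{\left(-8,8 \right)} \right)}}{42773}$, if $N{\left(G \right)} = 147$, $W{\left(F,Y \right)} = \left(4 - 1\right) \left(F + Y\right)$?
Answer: $\frac{147}{42773} \approx 0.0034367$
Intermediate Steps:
$W{\left(F,Y \right)} = 3 F + 3 Y$ ($W{\left(F,Y \right)} = 3 \left(F + Y\right) = 3 F + 3 Y$)
$\frac{N{\left(W{\left(-8,8 \right)} \right)}}{42773} = \frac{147}{42773}$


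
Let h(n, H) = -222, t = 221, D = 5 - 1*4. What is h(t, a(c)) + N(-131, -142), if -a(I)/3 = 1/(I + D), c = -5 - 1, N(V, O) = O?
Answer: -364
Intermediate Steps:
D = 1 (D = 5 - 4 = 1)
c = -6
a(I) = -3/(1 + I) (a(I) = -3/(I + 1) = -3/(1 + I))
h(t, a(c)) + N(-131, -142) = -222 - 142 = -364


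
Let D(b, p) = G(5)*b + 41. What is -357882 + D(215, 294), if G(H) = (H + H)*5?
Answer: -347091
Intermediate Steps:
G(H) = 10*H (G(H) = (2*H)*5 = 10*H)
D(b, p) = 41 + 50*b (D(b, p) = (10*5)*b + 41 = 50*b + 41 = 41 + 50*b)
-357882 + D(215, 294) = -357882 + (41 + 50*215) = -357882 + (41 + 10750) = -357882 + 10791 = -347091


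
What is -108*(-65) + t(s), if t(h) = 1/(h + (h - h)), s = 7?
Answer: 49141/7 ≈ 7020.1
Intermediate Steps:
t(h) = 1/h (t(h) = 1/(h + 0) = 1/h)
-108*(-65) + t(s) = -108*(-65) + 1/7 = 7020 + ⅐ = 49141/7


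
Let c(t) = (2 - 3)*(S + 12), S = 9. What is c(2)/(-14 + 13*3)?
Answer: -21/25 ≈ -0.84000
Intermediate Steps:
c(t) = -21 (c(t) = (2 - 3)*(9 + 12) = -1*21 = -21)
c(2)/(-14 + 13*3) = -21/(-14 + 13*3) = -21/(-14 + 39) = -21/25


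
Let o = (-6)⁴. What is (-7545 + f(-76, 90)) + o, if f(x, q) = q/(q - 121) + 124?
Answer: -189965/31 ≈ -6127.9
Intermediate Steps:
f(x, q) = 124 + q/(-121 + q) (f(x, q) = q/(-121 + q) + 124 = 124 + q/(-121 + q))
o = 1296
(-7545 + f(-76, 90)) + o = (-7545 + (-15004 + 125*90)/(-121 + 90)) + 1296 = (-7545 + (-15004 + 11250)/(-31)) + 1296 = (-7545 - 1/31*(-3754)) + 1296 = (-7545 + 3754/31) + 1296 = -230141/31 + 1296 = -189965/31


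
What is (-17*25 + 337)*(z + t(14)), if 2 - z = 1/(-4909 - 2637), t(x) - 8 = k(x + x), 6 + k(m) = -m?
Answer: 724412/343 ≈ 2112.0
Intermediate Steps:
k(m) = -6 - m
t(x) = 2 - 2*x (t(x) = 8 + (-6 - (x + x)) = 8 + (-6 - 2*x) = 2 - 2*x)
z = 15093/7546 (z = 2 - 1/(-4909 - 2637) = 2 - 1/(-7546) = 2 - 1*(-1/7546) = 2 + 1/7546 = 15093/7546 ≈ 2.0001)
(-17*25 + 337)*(z + t(14)) = (-17*25 + 337)*(15093/7546 + (2 - 2*14)) = (-425 + 337)*(15093/7546 + (2 - 28)) = -88*(15093/7546 - 26) = -88*(-181103/7546) = 724412/343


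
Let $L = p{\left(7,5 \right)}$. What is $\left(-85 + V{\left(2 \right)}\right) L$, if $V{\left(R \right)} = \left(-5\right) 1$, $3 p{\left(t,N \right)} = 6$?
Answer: $-180$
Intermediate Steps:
$p{\left(t,N \right)} = 2$ ($p{\left(t,N \right)} = \frac{1}{3} \cdot 6 = 2$)
$V{\left(R \right)} = -5$
$L = 2$
$\left(-85 + V{\left(2 \right)}\right) L = \left(-85 - 5\right) 2 = \left(-90\right) 2 = -180$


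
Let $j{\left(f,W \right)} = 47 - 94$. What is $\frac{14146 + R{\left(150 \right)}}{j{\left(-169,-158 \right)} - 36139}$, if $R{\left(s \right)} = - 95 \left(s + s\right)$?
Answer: $\frac{7177}{18093} \approx 0.39667$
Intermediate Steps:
$j{\left(f,W \right)} = -47$
$R{\left(s \right)} = - 190 s$ ($R{\left(s \right)} = - 95 \cdot 2 s = - 190 s$)
$\frac{14146 + R{\left(150 \right)}}{j{\left(-169,-158 \right)} - 36139} = \frac{14146 - 28500}{-47 - 36139} = \frac{14146 - 28500}{-36186} = \left(-14354\right) \left(- \frac{1}{36186}\right) = \frac{7177}{18093}$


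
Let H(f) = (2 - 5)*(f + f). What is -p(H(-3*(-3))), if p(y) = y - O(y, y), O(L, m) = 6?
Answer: 60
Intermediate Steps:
H(f) = -6*f
p(y) = -6 + y (p(y) = y - 1*6 = y - 6 = -6 + y)
-p(H(-3*(-3))) = -(-6 - (-18)*(-3)) = -(-6 - 6*9) = -(-6 - 54) = -1*(-60) = 60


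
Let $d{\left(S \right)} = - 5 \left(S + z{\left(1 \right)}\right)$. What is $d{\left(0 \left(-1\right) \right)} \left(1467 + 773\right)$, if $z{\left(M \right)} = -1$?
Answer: $11200$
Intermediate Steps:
$d{\left(S \right)} = 5 - 5 S$ ($d{\left(S \right)} = - 5 \left(S - 1\right) = - 5 \left(-1 + S\right) = 5 - 5 S$)
$d{\left(0 \left(-1\right) \right)} \left(1467 + 773\right) = \left(5 - 5 \cdot 0 \left(-1\right)\right) \left(1467 + 773\right) = \left(5 - 0\right) 2240 = \left(5 + 0\right) 2240 = 5 \cdot 2240 = 11200$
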